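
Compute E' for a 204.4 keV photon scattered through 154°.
116.1681 keV

First convert energy to wavelength:
λ = hc/E, with hc ≈ 1239.842 keV·pm (i.e. 1239.842 eV·nm)

For E = 204.4 keV = 204400 eV:
λ = 1239.842 keV·pm / 204.4 keV
λ = 6.0658 pm

Calculate the Compton shift:
Δλ = λ_C(1 - cos(154°)) = 2.4263 × 1.8988
Δλ = 4.6071 pm

Final wavelength:
λ' = 6.0658 + 4.6071 = 10.6728 pm

Final energy:
E' = hc/λ' = 1239.842 / 10.6728 = 116.1681 keV

(Intermediate values are shown rounded; full precision is carried through to the final answer.)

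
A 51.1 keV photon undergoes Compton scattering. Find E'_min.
42.5833 keV (at θ = 180°)

The scattered photon has minimum energy when its wavelength is maximum, i.e., when the Compton shift Δλ = λ_C(1 − cos θ) is maximum. This occurs at θ = 180° (backscattering), giving Δλ_max = 2λ_C = 4.8526 pm.

Initial wavelength: λ₀ = hc/E₀ = 24.2631 pm
Maximum final wavelength: λ'_max = λ₀ + 2λ_C = 24.2631 + 4.8526 = 29.1157 pm
Minimum final energy: E'_min = hc/λ'_max = 42.5833 keV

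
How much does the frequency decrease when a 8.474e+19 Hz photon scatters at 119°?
4.275e+19 Hz (decrease)

Convert frequency to wavelength (c = 299792458 m/s):
λ₀ = c/f₀ = 299792458/8.474e+19 = 3.5377916e-12 m = 3.5378 pm

Calculate Compton shift:
Δλ = λ_C(1 - cos(119°)) = 3.6026 pm

Final wavelength:
λ' = λ₀ + Δλ = 3.5378 + 3.6026 = 7.1404 pm

Final frequency:
f' = c/λ' = 299792458/7.1404004e-12 = 4.1985385e+19 Hz

Frequency shift (decrease):
Δf = f₀ - f' = 8.474e+19 - 4.1985385e+19 = 4.275e+19 Hz

(Intermediate values are shown rounded; full precision is carried through to the final answer.)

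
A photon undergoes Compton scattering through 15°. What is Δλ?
0.0827 pm

Using the Compton scattering formula:
Δλ = λ_C(1 - cos θ)

where λ_C = h/(m_e·c) ≈ 2.4263 pm is the Compton wavelength of an electron.

For θ = 15°:
cos(15°) = 0.9659
1 - cos(15°) = 0.0341

Δλ = 2.4263 × 0.0341
Δλ = 0.0827 pm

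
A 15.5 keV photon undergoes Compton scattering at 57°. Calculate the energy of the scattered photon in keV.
15.2888 keV

First convert energy to wavelength:
λ = hc/E, with hc ≈ 1239.842 keV·pm (i.e. 1239.842 eV·nm)

For E = 15.5 keV = 15500 eV:
λ = 1239.842 keV·pm / 15.5 keV
λ = 79.9898 pm

Calculate the Compton shift:
Δλ = λ_C(1 - cos(57°)) = 2.4263 × 0.4554
Δλ = 1.1048 pm

Final wavelength:
λ' = 79.9898 + 1.1048 = 81.0947 pm

Final energy:
E' = hc/λ' = 1239.842 / 81.0947 = 15.2888 keV

(Intermediate values are shown rounded; full precision is carried through to the final answer.)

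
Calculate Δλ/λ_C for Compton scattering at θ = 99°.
1.1564 λ_C

The Compton shift formula is:
Δλ = λ_C(1 - cos θ)

Dividing both sides by λ_C:
Δλ/λ_C = 1 - cos θ

For θ = 99°:
Δλ/λ_C = 1 - cos(99°)
Δλ/λ_C = 1 - -0.1564
Δλ/λ_C = 1.1564

This means the shift is 1.1564 × λ_C = 2.8059 pm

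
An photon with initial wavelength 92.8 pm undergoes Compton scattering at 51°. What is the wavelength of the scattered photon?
93.6994 pm

Using the Compton scattering formula:
λ' = λ + Δλ = λ + λ_C(1 - cos θ)

Given:
- Initial wavelength λ = 92.8 pm
- Scattering angle θ = 51°
- Compton wavelength λ_C ≈ 2.4263 pm

Calculate the shift:
Δλ = 2.4263 × (1 - cos(51°))
Δλ = 2.4263 × 0.3707
Δλ = 0.8994 pm

Final wavelength:
λ' = 92.8 + 0.8994 = 93.6994 pm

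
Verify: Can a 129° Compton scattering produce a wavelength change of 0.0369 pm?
No, inconsistent

Calculate the expected shift for θ = 129°:

Δλ_expected = λ_C(1 - cos(129°))
Δλ_expected = 2.4263 × (1 - cos(129°))
Δλ_expected = 2.4263 × 1.6293
Δλ_expected = 3.9532 pm

Given shift: 0.0369 pm
Expected shift: 3.9532 pm
Difference: 3.9164 pm

The values do not match. The given shift corresponds to θ ≈ 10.0°, not 129°.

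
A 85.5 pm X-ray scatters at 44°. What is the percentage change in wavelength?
0.7965%

Calculate the Compton shift:
Δλ = λ_C(1 - cos(44°))
Δλ = 2.4263 × (1 - cos(44°))
Δλ = 2.4263 × 0.2807
Δλ = 0.6810 pm

Percentage change:
(Δλ/λ₀) × 100 = (0.6810/85.5) × 100
= 0.7965%

(Intermediate values are shown rounded; full precision is carried through to the final answer.)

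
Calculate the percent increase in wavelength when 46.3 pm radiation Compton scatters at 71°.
3.5343%

Calculate the Compton shift:
Δλ = λ_C(1 - cos(71°))
Δλ = 2.4263 × (1 - cos(71°))
Δλ = 2.4263 × 0.6744
Δλ = 1.6364 pm

Percentage change:
(Δλ/λ₀) × 100 = (1.6364/46.3) × 100
= 3.5343%

(Intermediate values are shown rounded; full precision is carried through to the final answer.)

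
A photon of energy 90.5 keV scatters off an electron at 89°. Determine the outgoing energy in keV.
77.0860 keV

First convert energy to wavelength:
λ = hc/E, with hc ≈ 1239.842 keV·pm (i.e. 1239.842 eV·nm)

For E = 90.5 keV = 90500 eV:
λ = 1239.842 keV·pm / 90.5 keV
λ = 13.6999 pm

Calculate the Compton shift:
Δλ = λ_C(1 - cos(89°)) = 2.4263 × 0.9825
Δλ = 2.3840 pm

Final wavelength:
λ' = 13.6999 + 2.3840 = 16.0839 pm

Final energy:
E' = hc/λ' = 1239.842 / 16.0839 = 77.0860 keV

(Intermediate values are shown rounded; full precision is carried through to the final answer.)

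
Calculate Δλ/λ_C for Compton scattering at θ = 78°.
0.7921 λ_C

The Compton shift formula is:
Δλ = λ_C(1 - cos θ)

Dividing both sides by λ_C:
Δλ/λ_C = 1 - cos θ

For θ = 78°:
Δλ/λ_C = 1 - cos(78°)
Δλ/λ_C = 1 - 0.2079
Δλ/λ_C = 0.7921

This means the shift is 0.7921 × λ_C = 1.9219 pm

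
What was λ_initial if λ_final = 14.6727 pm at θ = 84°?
12.5000 pm

From λ' = λ + Δλ, we have λ = λ' - Δλ

First calculate the Compton shift:
Δλ = λ_C(1 - cos θ)
Δλ = 2.4263 × (1 - cos(84°))
Δλ = 2.4263 × 0.8955
Δλ = 2.1727 pm

Initial wavelength:
λ = λ' - Δλ
λ = 14.6727 - 2.1727
λ = 12.5000 pm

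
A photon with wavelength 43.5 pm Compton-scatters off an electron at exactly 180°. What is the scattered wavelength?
48.3526 pm

Using the Compton formula: λ' = λ + λ_C(1 − cos θ)

For θ = 180°, cos θ = -1 (exact) = -1.0000, so:
1 − cos 180° = 1 − (-1) = 2.0000

Δλ = λ_C × 2.0000 = 2.4263 × 2.0000 = 4.8526 pm

λ' = 43.5 + 4.8526 = 48.3526 pm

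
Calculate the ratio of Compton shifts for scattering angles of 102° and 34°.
102° produces the larger shift by a factor of 7.065

Calculate both shifts using Δλ = λ_C(1 - cos θ):

For θ₁ = 34°:
Δλ₁ = 2.4263 × (1 - cos(34°))
Δλ₁ = 2.4263 × 0.1710
Δλ₁ = 0.4148 pm

For θ₂ = 102°:
Δλ₂ = 2.4263 × (1 - cos(102°))
Δλ₂ = 2.4263 × 1.2079
Δλ₂ = 2.9308 pm

The 102° angle produces the larger shift.
Ratio: 2.9308/0.4148 = 7.065

(Intermediate values are shown rounded; full precision is carried through to the final answer.)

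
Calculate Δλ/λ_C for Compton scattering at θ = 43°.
0.2686 λ_C

The Compton shift formula is:
Δλ = λ_C(1 - cos θ)

Dividing both sides by λ_C:
Δλ/λ_C = 1 - cos θ

For θ = 43°:
Δλ/λ_C = 1 - cos(43°)
Δλ/λ_C = 1 - 0.7314
Δλ/λ_C = 0.2686

This means the shift is 0.2686 × λ_C = 0.6518 pm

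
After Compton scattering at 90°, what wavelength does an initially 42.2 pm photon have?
44.6263 pm

Using the Compton formula: λ' = λ + λ_C(1 − cos θ)

For θ = 90°, cos θ = 0 (exact) = 0.0000, so:
1 − cos 90° = 1 − (0) = 1.0000

Δλ = λ_C × 1.0000 = 2.4263 × 1.0000 = 2.4263 pm

λ' = 42.2 + 2.4263 = 44.6263 pm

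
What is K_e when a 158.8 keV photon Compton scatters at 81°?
32.9829 keV

By energy conservation: K_e = E_initial - E_final

First find the scattered photon energy:
Initial wavelength: λ = hc/E = 7.8076 pm
Compton shift: Δλ = λ_C(1 - cos(81°)) = 2.0468 pm
Final wavelength: λ' = 7.8076 + 2.0468 = 9.8543 pm
Final photon energy: E' = hc/λ' = 125.8171 keV

Electron kinetic energy:
K_e = E - E' = 158.8000 - 125.8171 = 32.9829 keV

(Intermediate values are shown rounded; full precision is carried through to the final answer.)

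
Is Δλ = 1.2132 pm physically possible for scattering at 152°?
No, inconsistent

Calculate the expected shift for θ = 152°:

Δλ_expected = λ_C(1 - cos(152°))
Δλ_expected = 2.4263 × (1 - cos(152°))
Δλ_expected = 2.4263 × 1.8829
Δλ_expected = 4.5686 pm

Given shift: 1.2132 pm
Expected shift: 4.5686 pm
Difference: 3.3555 pm

The values do not match. The given shift corresponds to θ ≈ 60.0°, not 152°.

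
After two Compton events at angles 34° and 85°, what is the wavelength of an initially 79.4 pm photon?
82.0297 pm

Apply Compton shift twice:

First scattering at θ₁ = 34°:
Δλ₁ = λ_C(1 - cos(34°))
Δλ₁ = 2.4263 × 0.1710
Δλ₁ = 0.4148 pm

After first scattering:
λ₁ = 79.4 + 0.4148 = 79.8148 pm

Second scattering at θ₂ = 85°:
Δλ₂ = λ_C(1 - cos(85°))
Δλ₂ = 2.4263 × 0.9128
Δλ₂ = 2.2148 pm

Final wavelength:
λ₂ = 79.8148 + 2.2148 = 82.0297 pm

Total shift: Δλ_total = 0.4148 + 2.2148 = 2.6297 pm

(Intermediate values are shown rounded; full precision is carried through to the final answer.)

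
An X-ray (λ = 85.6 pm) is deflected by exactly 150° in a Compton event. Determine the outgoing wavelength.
90.1276 pm

Using the Compton formula: λ' = λ + λ_C(1 − cos θ)

For θ = 150°, cos θ = -√3/2 (exact) ≈ -0.8660, so:
1 − cos 150° = 1 − (-√3/2) ≈ 1.8660

Δλ = λ_C × 1.8660 = 2.4263 × 1.8660 = 4.5276 pm

λ' = 85.6 + 4.5276 = 90.1276 pm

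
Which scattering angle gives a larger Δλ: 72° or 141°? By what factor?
141° produces the larger shift by a factor of 2.572

Calculate both shifts using Δλ = λ_C(1 - cos θ):

For θ₁ = 72°:
Δλ₁ = 2.4263 × (1 - cos(72°))
Δλ₁ = 2.4263 × 0.6910
Δλ₁ = 1.6765 pm

For θ₂ = 141°:
Δλ₂ = 2.4263 × (1 - cos(141°))
Δλ₂ = 2.4263 × 1.7771
Δλ₂ = 4.3119 pm

The 141° angle produces the larger shift.
Ratio: 4.3119/1.6765 = 2.572

(Intermediate values are shown rounded; full precision is carried through to the final answer.)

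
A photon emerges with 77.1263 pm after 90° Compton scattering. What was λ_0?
74.7000 pm

From λ' = λ + Δλ, we have λ = λ' - Δλ

First calculate the Compton shift:
Δλ = λ_C(1 - cos θ)
Δλ = 2.4263 × (1 - cos(90°))
Δλ = 2.4263 × 1.0000
Δλ = 2.4263 pm

Initial wavelength:
λ = λ' - Δλ
λ = 77.1263 - 2.4263
λ = 74.7000 pm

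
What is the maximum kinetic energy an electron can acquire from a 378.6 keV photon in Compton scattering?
226.0496 keV

Maximum energy transfer occurs at θ = 180° (backscattering).

Initial photon: E₀ = 378.6 keV → λ₀ = 3.2748 pm

Maximum Compton shift (at 180°):
Δλ_max = 2λ_C = 2 × 2.4263 = 4.8526 pm

Final wavelength:
λ' = 3.2748 + 4.8526 = 8.1274 pm

Minimum photon energy (maximum energy to electron):
E'_min = hc/λ' = 152.5504 keV

Maximum electron kinetic energy:
K_max = E₀ - E'_min = 378.6000 - 152.5504 = 226.0496 keV

(Intermediate values are shown rounded; full precision is carried through to the final answer.)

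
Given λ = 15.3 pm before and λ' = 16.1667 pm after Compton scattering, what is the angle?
50.00°

First find the wavelength shift:
Δλ = λ' - λ = 16.1667 - 15.3 = 0.8667 pm

Using Δλ = λ_C(1 - cos θ), with λ_C = h/(m_e·c) ≈ 2.42631024 pm:
cos θ = 1 - Δλ/λ_C
cos θ = 1 - 0.8667/2.42631024
cos θ = 0.642791

θ = arccos(0.642791)
θ = 50.00°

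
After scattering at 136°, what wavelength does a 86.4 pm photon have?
90.5717 pm

Using the Compton scattering formula:
λ' = λ + Δλ = λ + λ_C(1 - cos θ)

Given:
- Initial wavelength λ = 86.4 pm
- Scattering angle θ = 136°
- Compton wavelength λ_C ≈ 2.4263 pm

Calculate the shift:
Δλ = 2.4263 × (1 - cos(136°))
Δλ = 2.4263 × 1.7193
Δλ = 4.1717 pm

Final wavelength:
λ' = 86.4 + 4.1717 = 90.5717 pm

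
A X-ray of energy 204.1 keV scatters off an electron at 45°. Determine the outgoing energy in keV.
182.7239 keV

First convert energy to wavelength:
λ = hc/E, with hc ≈ 1239.842 keV·pm (i.e. 1239.842 eV·nm)

For E = 204.1 keV = 204100 eV:
λ = 1239.842 keV·pm / 204.1 keV
λ = 6.0747 pm

Calculate the Compton shift:
Δλ = λ_C(1 - cos(45°)) = 2.4263 × 0.2929
Δλ = 0.7106 pm

Final wavelength:
λ' = 6.0747 + 0.7106 = 6.7853 pm

Final energy:
E' = hc/λ' = 1239.842 / 6.7853 = 182.7239 keV

(Intermediate values are shown rounded; full precision is carried through to the final answer.)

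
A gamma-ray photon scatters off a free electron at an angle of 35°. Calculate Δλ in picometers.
0.4388 pm

Using the Compton scattering formula:
Δλ = λ_C(1 - cos θ)

where λ_C = h/(m_e·c) ≈ 2.4263 pm is the Compton wavelength of an electron.

For θ = 35°:
cos(35°) = 0.8192
1 - cos(35°) = 0.1808

Δλ = 2.4263 × 0.1808
Δλ = 0.4388 pm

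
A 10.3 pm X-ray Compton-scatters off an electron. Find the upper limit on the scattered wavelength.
15.1526 pm (at θ = 180°)

The Compton shift is Δλ = λ_C(1 − cos θ).

Since cos θ ranges from −1 to 1, the factor (1 − cos θ) ranges from 0 to 2; the maximum shift occurs at θ = 180° (backscattering):
Δλ_max = 2λ_C = 2 × 2.4263 pm = 4.8526 pm

Maximum scattered wavelength:
λ'_max = λ₀ + Δλ_max = 10.3 + 4.8526 = 15.1526 pm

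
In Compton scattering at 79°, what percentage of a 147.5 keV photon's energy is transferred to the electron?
0.1893 (or 18.93%)

Calculate initial and final photon energies:

Initial: E₀ = 147.5 keV → λ₀ = 8.4057 pm
Compton shift: Δλ = 1.9633 pm
Final wavelength: λ' = 10.3691 pm
Final energy: E' = 119.5713 keV

Fractional energy loss:
(E₀ - E')/E₀ = (147.5000 - 119.5713)/147.5000
= 27.9287/147.5000
= 0.1893
= 18.93%

(Intermediate values are shown rounded; full precision is carried through to the final answer.)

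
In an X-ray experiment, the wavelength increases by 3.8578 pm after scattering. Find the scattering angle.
126.16°

From the Compton formula Δλ = λ_C(1 - cos θ), we can solve for θ:

cos θ = 1 - Δλ/λ_C

Given:
- Δλ = 3.8578 pm
- λ_C = h/(m_e·c) ≈ 2.42631024 pm

cos θ = 1 - 3.8578/2.42631024
cos θ = 1 - 1.589986
cos θ = -0.589986

θ = arccos(-0.589986)
θ = 126.16°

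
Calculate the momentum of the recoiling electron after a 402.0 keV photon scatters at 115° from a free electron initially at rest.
2.7358e-22 kg·m/s

The electron is initially at rest, so by conservation of momentum:
p⃗_e = p⃗₀ − p⃗'  (incident photon momentum minus scattered photon momentum)

Photon momentum magnitudes (p = h/λ = E/c):
λ₀ = hc/E₀ = 3.0842 pm → p₀ = h/λ₀ = 2.1484e-22 kg·m/s
Δλ = λ_C(1 − cos 115°) = 3.4517 pm
λ' = 6.5359 pm → p' = h/λ' = 1.0138e-22 kg·m/s

The scattered photon makes angle θ = 115° with the incident direction, so by the law of cosines:
|p⃗_e|² = p₀² + p'² − 2p₀p'cos θ
|p⃗_e|² = (2.1484e-22)² + (1.0138e-22)² − 2·2.1484e-22·1.0138e-22·cos(115°)
|p⃗_e| = 2.7358e-22 kg·m/s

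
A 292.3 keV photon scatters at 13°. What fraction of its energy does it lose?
0.0144 (or 1.44%)

Calculate initial and final photon energies:

Initial: E₀ = 292.3 keV → λ₀ = 4.2417 pm
Compton shift: Δλ = 0.0622 pm
Final wavelength: λ' = 4.3039 pm
Final energy: E' = 288.0766 keV

Fractional energy loss:
(E₀ - E')/E₀ = (292.3000 - 288.0766)/292.3000
= 4.2234/292.3000
= 0.0144
= 1.44%

(Intermediate values are shown rounded; full precision is carried through to the final answer.)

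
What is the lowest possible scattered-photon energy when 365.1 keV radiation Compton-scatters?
150.3109 keV (at θ = 180°)

The scattered photon has minimum energy when its wavelength is maximum, i.e., when the Compton shift Δλ = λ_C(1 − cos θ) is maximum. This occurs at θ = 180° (backscattering), giving Δλ_max = 2λ_C = 4.8526 pm.

Initial wavelength: λ₀ = hc/E₀ = 3.3959 pm
Maximum final wavelength: λ'_max = λ₀ + 2λ_C = 3.3959 + 4.8526 = 8.2485 pm
Minimum final energy: E'_min = hc/λ'_max = 150.3109 keV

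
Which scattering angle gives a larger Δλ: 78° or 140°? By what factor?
140° produces the larger shift by a factor of 2.230

Calculate both shifts using Δλ = λ_C(1 - cos θ):

For θ₁ = 78°:
Δλ₁ = 2.4263 × (1 - cos(78°))
Δλ₁ = 2.4263 × 0.7921
Δλ₁ = 1.9219 pm

For θ₂ = 140°:
Δλ₂ = 2.4263 × (1 - cos(140°))
Δλ₂ = 2.4263 × 1.7660
Δλ₂ = 4.2850 pm

The 140° angle produces the larger shift.
Ratio: 4.2850/1.9219 = 2.230

(Intermediate values are shown rounded; full precision is carried through to the final answer.)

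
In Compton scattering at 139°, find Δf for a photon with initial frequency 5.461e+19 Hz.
2.385e+19 Hz (decrease)

Convert frequency to wavelength (c = 299792458 m/s):
λ₀ = c/f₀ = 299792458/5.461e+19 = 5.4896989e-12 m = 5.4897 pm

Calculate Compton shift:
Δλ = λ_C(1 - cos(139°)) = 4.2575 pm

Final wavelength:
λ' = λ₀ + Δλ = 5.4897 + 4.2575 = 9.7472 pm

Final frequency:
f' = c/λ' = 299792458/9.7471687e-12 = 3.0756876e+19 Hz

Frequency shift (decrease):
Δf = f₀ - f' = 5.461e+19 - 3.0756876e+19 = 2.385e+19 Hz

(Intermediate values are shown rounded; full precision is carried through to the final answer.)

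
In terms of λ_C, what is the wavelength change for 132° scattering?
1.6691 λ_C

The Compton shift formula is:
Δλ = λ_C(1 - cos θ)

Dividing both sides by λ_C:
Δλ/λ_C = 1 - cos θ

For θ = 132°:
Δλ/λ_C = 1 - cos(132°)
Δλ/λ_C = 1 - -0.6691
Δλ/λ_C = 1.6691

This means the shift is 1.6691 × λ_C = 4.0498 pm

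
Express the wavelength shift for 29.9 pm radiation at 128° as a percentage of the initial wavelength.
13.1107%

Calculate the Compton shift:
Δλ = λ_C(1 - cos(128°))
Δλ = 2.4263 × (1 - cos(128°))
Δλ = 2.4263 × 1.6157
Δλ = 3.9201 pm

Percentage change:
(Δλ/λ₀) × 100 = (3.9201/29.9) × 100
= 13.1107%

(Intermediate values are shown rounded; full precision is carried through to the final answer.)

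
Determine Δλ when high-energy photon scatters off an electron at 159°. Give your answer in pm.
4.6915 pm

Using the Compton scattering formula:
Δλ = λ_C(1 - cos θ)

where λ_C = h/(m_e·c) ≈ 2.4263 pm is the Compton wavelength of an electron.

For θ = 159°:
cos(159°) = -0.9336
1 - cos(159°) = 1.9336

Δλ = 2.4263 × 1.9336
Δλ = 4.6915 pm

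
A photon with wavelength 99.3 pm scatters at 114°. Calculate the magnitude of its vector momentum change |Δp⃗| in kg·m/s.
1.1007e-23 kg·m/s

Photon momentum magnitude is p = h/λ.

Initial momentum:
p₀ = h/λ = 6.6261e-34/9.9300e-11 = 6.6728e-24 kg·m/s

After scattering:
λ' = λ + Δλ = 99.3 + 3.4132 = 102.7132 pm
p' = h/λ' = 6.6261e-34/1.0271e-10 = 6.4510e-24 kg·m/s

Momentum is a vector; the scattered photon's direction makes angle θ = 114° with the incident direction. The magnitude of the vector change Δp⃗ = p⃗₀ − p⃗' is found from the law of cosines:
|Δp⃗|² = p₀² + p'² − 2p₀p'cos θ
|Δp⃗|² = (6.6728e-24)² + (6.4510e-24)² − 2·6.6728e-24·6.4510e-24·cos(114°)
|Δp⃗| = 1.1007e-23 kg·m/s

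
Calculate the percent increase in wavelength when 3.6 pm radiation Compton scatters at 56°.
29.7093%

Calculate the Compton shift:
Δλ = λ_C(1 - cos(56°))
Δλ = 2.4263 × (1 - cos(56°))
Δλ = 2.4263 × 0.4408
Δλ = 1.0695 pm

Percentage change:
(Δλ/λ₀) × 100 = (1.0695/3.6) × 100
= 29.7093%

(Intermediate values are shown rounded; full precision is carried through to the final answer.)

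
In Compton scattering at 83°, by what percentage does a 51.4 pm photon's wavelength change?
4.1452%

Calculate the Compton shift:
Δλ = λ_C(1 - cos(83°))
Δλ = 2.4263 × (1 - cos(83°))
Δλ = 2.4263 × 0.8781
Δλ = 2.1306 pm

Percentage change:
(Δλ/λ₀) × 100 = (2.1306/51.4) × 100
= 4.1452%

(Intermediate values are shown rounded; full precision is carried through to the final answer.)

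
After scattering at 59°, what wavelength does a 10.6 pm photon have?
11.7767 pm

Using the Compton scattering formula:
λ' = λ + Δλ = λ + λ_C(1 - cos θ)

Given:
- Initial wavelength λ = 10.6 pm
- Scattering angle θ = 59°
- Compton wavelength λ_C ≈ 2.4263 pm

Calculate the shift:
Δλ = 2.4263 × (1 - cos(59°))
Δλ = 2.4263 × 0.4850
Δλ = 1.1767 pm

Final wavelength:
λ' = 10.6 + 1.1767 = 11.7767 pm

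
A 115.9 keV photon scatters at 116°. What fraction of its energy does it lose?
0.2460 (or 24.60%)

Calculate initial and final photon energies:

Initial: E₀ = 115.9 keV → λ₀ = 10.6975 pm
Compton shift: Δλ = 3.4899 pm
Final wavelength: λ' = 14.1874 pm
Final energy: E' = 87.3901 keV

Fractional energy loss:
(E₀ - E')/E₀ = (115.9000 - 87.3901)/115.9000
= 28.5099/115.9000
= 0.2460
= 24.60%

(Intermediate values are shown rounded; full precision is carried through to the final answer.)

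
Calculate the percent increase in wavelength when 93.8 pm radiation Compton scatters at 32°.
0.3931%

Calculate the Compton shift:
Δλ = λ_C(1 - cos(32°))
Δλ = 2.4263 × (1 - cos(32°))
Δλ = 2.4263 × 0.1520
Δλ = 0.3687 pm

Percentage change:
(Δλ/λ₀) × 100 = (0.3687/93.8) × 100
= 0.3931%

(Intermediate values are shown rounded; full precision is carried through to the final answer.)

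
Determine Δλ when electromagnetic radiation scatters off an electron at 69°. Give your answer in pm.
1.5568 pm

Using the Compton scattering formula:
Δλ = λ_C(1 - cos θ)

where λ_C = h/(m_e·c) ≈ 2.4263 pm is the Compton wavelength of an electron.

For θ = 69°:
cos(69°) = 0.3584
1 - cos(69°) = 0.6416

Δλ = 2.4263 × 0.6416
Δλ = 1.5568 pm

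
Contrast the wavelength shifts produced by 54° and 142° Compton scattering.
142° produces the larger shift by a factor of 4.338

Calculate both shifts using Δλ = λ_C(1 - cos θ):

For θ₁ = 54°:
Δλ₁ = 2.4263 × (1 - cos(54°))
Δλ₁ = 2.4263 × 0.4122
Δλ₁ = 1.0002 pm

For θ₂ = 142°:
Δλ₂ = 2.4263 × (1 - cos(142°))
Δλ₂ = 2.4263 × 1.7880
Δλ₂ = 4.3383 pm

The 142° angle produces the larger shift.
Ratio: 4.3383/1.0002 = 4.338

(Intermediate values are shown rounded; full precision is carried through to the final answer.)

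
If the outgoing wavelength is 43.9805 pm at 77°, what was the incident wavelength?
42.1000 pm

From λ' = λ + Δλ, we have λ = λ' - Δλ

First calculate the Compton shift:
Δλ = λ_C(1 - cos θ)
Δλ = 2.4263 × (1 - cos(77°))
Δλ = 2.4263 × 0.7750
Δλ = 1.8805 pm

Initial wavelength:
λ = λ' - Δλ
λ = 43.9805 - 1.8805
λ = 42.1000 pm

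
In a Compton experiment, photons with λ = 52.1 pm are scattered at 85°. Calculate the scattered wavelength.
54.3148 pm

Using the Compton scattering formula:
λ' = λ + Δλ = λ + λ_C(1 - cos θ)

Given:
- Initial wavelength λ = 52.1 pm
- Scattering angle θ = 85°
- Compton wavelength λ_C ≈ 2.4263 pm

Calculate the shift:
Δλ = 2.4263 × (1 - cos(85°))
Δλ = 2.4263 × 0.9128
Δλ = 2.2148 pm

Final wavelength:
λ' = 52.1 + 2.2148 = 54.3148 pm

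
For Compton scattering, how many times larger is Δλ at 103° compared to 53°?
103° produces the larger shift by a factor of 3.076

Calculate both shifts using Δλ = λ_C(1 - cos θ):

For θ₁ = 53°:
Δλ₁ = 2.4263 × (1 - cos(53°))
Δλ₁ = 2.4263 × 0.3982
Δλ₁ = 0.9661 pm

For θ₂ = 103°:
Δλ₂ = 2.4263 × (1 - cos(103°))
Δλ₂ = 2.4263 × 1.2250
Δλ₂ = 2.9721 pm

The 103° angle produces the larger shift.
Ratio: 2.9721/0.9661 = 3.076

(Intermediate values are shown rounded; full precision is carried through to the final answer.)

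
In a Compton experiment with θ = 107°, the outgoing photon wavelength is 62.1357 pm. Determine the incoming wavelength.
59.0000 pm

From λ' = λ + Δλ, we have λ = λ' - Δλ

First calculate the Compton shift:
Δλ = λ_C(1 - cos θ)
Δλ = 2.4263 × (1 - cos(107°))
Δλ = 2.4263 × 1.2924
Δλ = 3.1357 pm

Initial wavelength:
λ = λ' - Δλ
λ = 62.1357 - 3.1357
λ = 59.0000 pm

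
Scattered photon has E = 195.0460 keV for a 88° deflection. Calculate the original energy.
308.8001 keV

Convert final energy to wavelength (hc ≈ 1239.842 keV·pm):
λ' = hc/E' = 1239.842 / 195.0460 = 6.3567 pm

Calculate the Compton shift:
Δλ = λ_C(1 - cos(88°))
Δλ = 2.4263 × (1 - cos(88°))
Δλ = 2.3416 pm

Initial wavelength:
λ = λ' - Δλ = 6.3567 - 2.3416 = 4.0150 pm

Initial energy:
E = hc/λ = 1239.842 / 4.0150 = 308.8001 keV

(Intermediate values are shown rounded; full precision is carried through to the final answer.)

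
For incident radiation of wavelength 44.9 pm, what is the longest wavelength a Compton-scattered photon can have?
49.7526 pm (at θ = 180°)

The Compton shift is Δλ = λ_C(1 − cos θ).

Since cos θ ranges from −1 to 1, the factor (1 − cos θ) ranges from 0 to 2; the maximum shift occurs at θ = 180° (backscattering):
Δλ_max = 2λ_C = 2 × 2.4263 pm = 4.8526 pm

Maximum scattered wavelength:
λ'_max = λ₀ + Δλ_max = 44.9 + 4.8526 = 49.7526 pm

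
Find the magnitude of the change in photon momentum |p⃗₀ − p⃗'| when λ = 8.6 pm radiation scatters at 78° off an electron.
8.8795e-23 kg·m/s

Photon momentum magnitude is p = h/λ.

Initial momentum:
p₀ = h/λ = 6.6261e-34/8.6000e-12 = 7.7047e-23 kg·m/s

After scattering:
λ' = λ + Δλ = 8.6 + 1.9219 = 10.5219 pm
p' = h/λ' = 6.6261e-34/1.0522e-11 = 6.2974e-23 kg·m/s

Momentum is a vector; the scattered photon's direction makes angle θ = 78° with the incident direction. The magnitude of the vector change Δp⃗ = p⃗₀ − p⃗' is found from the law of cosines:
|Δp⃗|² = p₀² + p'² − 2p₀p'cos θ
|Δp⃗|² = (7.7047e-23)² + (6.2974e-23)² − 2·7.7047e-23·6.2974e-23·cos(78°)
|Δp⃗| = 8.8795e-23 kg·m/s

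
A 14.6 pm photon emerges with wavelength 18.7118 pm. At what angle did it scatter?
134.00°

First find the wavelength shift:
Δλ = λ' - λ = 18.7118 - 14.6 = 4.1118 pm

Using Δλ = λ_C(1 - cos θ), with λ_C = h/(m_e·c) ≈ 2.42631024 pm:
cos θ = 1 - Δλ/λ_C
cos θ = 1 - 4.1118/2.42631024
cos θ = -0.694672

θ = arccos(-0.694672)
θ = 134.00°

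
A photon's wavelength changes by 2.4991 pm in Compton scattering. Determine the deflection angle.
91.72°

From the Compton formula Δλ = λ_C(1 - cos θ), we can solve for θ:

cos θ = 1 - Δλ/λ_C

Given:
- Δλ = 2.4991 pm
- λ_C = h/(m_e·c) ≈ 2.42631024 pm

cos θ = 1 - 2.4991/2.42631024
cos θ = 1 - 1.030000
cos θ = -0.030000

θ = arccos(-0.030000)
θ = 91.72°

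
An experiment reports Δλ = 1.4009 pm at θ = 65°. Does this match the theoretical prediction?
Yes, consistent

Calculate the expected shift for θ = 65°:

Δλ_expected = λ_C(1 - cos(65°))
Δλ_expected = 2.4263 × (1 - cos(65°))
Δλ_expected = 2.4263 × 0.5774
Δλ_expected = 1.4009 pm

Given shift: 1.4009 pm
Expected shift: 1.4009 pm
Difference: 0.0000 pm

The values match. This is consistent with Compton scattering at the stated angle.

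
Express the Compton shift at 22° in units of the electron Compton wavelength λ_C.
0.0728 λ_C

The Compton shift formula is:
Δλ = λ_C(1 - cos θ)

Dividing both sides by λ_C:
Δλ/λ_C = 1 - cos θ

For θ = 22°:
Δλ/λ_C = 1 - cos(22°)
Δλ/λ_C = 1 - 0.9272
Δλ/λ_C = 0.0728

This means the shift is 0.0728 × λ_C = 0.1767 pm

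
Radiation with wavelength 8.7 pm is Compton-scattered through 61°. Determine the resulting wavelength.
9.9500 pm

Using the Compton scattering formula:
λ' = λ + Δλ = λ + λ_C(1 - cos θ)

Given:
- Initial wavelength λ = 8.7 pm
- Scattering angle θ = 61°
- Compton wavelength λ_C ≈ 2.4263 pm

Calculate the shift:
Δλ = 2.4263 × (1 - cos(61°))
Δλ = 2.4263 × 0.5152
Δλ = 1.2500 pm

Final wavelength:
λ' = 8.7 + 1.2500 = 9.9500 pm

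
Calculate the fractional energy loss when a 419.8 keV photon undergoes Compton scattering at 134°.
0.5820 (or 58.20%)

Calculate initial and final photon energies:

Initial: E₀ = 419.8 keV → λ₀ = 2.9534 pm
Compton shift: Δλ = 4.1118 pm
Final wavelength: λ' = 7.0652 pm
Final energy: E' = 175.4863 keV

Fractional energy loss:
(E₀ - E')/E₀ = (419.8000 - 175.4863)/419.8000
= 244.3137/419.8000
= 0.5820
= 58.20%

(Intermediate values are shown rounded; full precision is carried through to the final answer.)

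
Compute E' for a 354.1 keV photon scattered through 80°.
225.1648 keV

First convert energy to wavelength:
λ = hc/E, with hc ≈ 1239.842 keV·pm (i.e. 1239.842 eV·nm)

For E = 354.1 keV = 354100 eV:
λ = 1239.842 keV·pm / 354.1 keV
λ = 3.5014 pm

Calculate the Compton shift:
Δλ = λ_C(1 - cos(80°)) = 2.4263 × 0.8264
Δλ = 2.0050 pm

Final wavelength:
λ' = 3.5014 + 2.0050 = 5.5064 pm

Final energy:
E' = hc/λ' = 1239.842 / 5.5064 = 225.1648 keV

(Intermediate values are shown rounded; full precision is carried through to the final answer.)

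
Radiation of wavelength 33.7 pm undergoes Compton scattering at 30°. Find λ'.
34.0251 pm

Using the Compton formula: λ' = λ + λ_C(1 − cos θ)

For θ = 30°, cos θ = √3/2 (exact) ≈ 0.8660, so:
1 − cos 30° = 1 − (√3/2) ≈ 0.1340

Δλ = λ_C × 0.1340 = 2.4263 × 0.1340 = 0.3251 pm

λ' = 33.7 + 0.3251 = 34.0251 pm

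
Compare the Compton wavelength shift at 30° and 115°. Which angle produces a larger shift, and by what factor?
115° produces the larger shift by a factor of 10.619

Calculate both shifts using Δλ = λ_C(1 - cos θ):

For θ₁ = 30°:
Δλ₁ = 2.4263 × (1 - cos(30°))
Δλ₁ = 2.4263 × 0.1340
Δλ₁ = 0.3251 pm

For θ₂ = 115°:
Δλ₂ = 2.4263 × (1 - cos(115°))
Δλ₂ = 2.4263 × 1.4226
Δλ₂ = 3.4517 pm

The 115° angle produces the larger shift.
Ratio: 3.4517/0.3251 = 10.619

(Intermediate values are shown rounded; full precision is carried through to the final answer.)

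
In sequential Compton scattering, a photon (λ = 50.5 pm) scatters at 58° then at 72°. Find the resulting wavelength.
53.3171 pm

Apply Compton shift twice:

First scattering at θ₁ = 58°:
Δλ₁ = λ_C(1 - cos(58°))
Δλ₁ = 2.4263 × 0.4701
Δλ₁ = 1.1406 pm

After first scattering:
λ₁ = 50.5 + 1.1406 = 51.6406 pm

Second scattering at θ₂ = 72°:
Δλ₂ = λ_C(1 - cos(72°))
Δλ₂ = 2.4263 × 0.6910
Δλ₂ = 1.6765 pm

Final wavelength:
λ₂ = 51.6406 + 1.6765 = 53.3171 pm

Total shift: Δλ_total = 1.1406 + 1.6765 = 2.8171 pm

(Intermediate values are shown rounded; full precision is carried through to the final answer.)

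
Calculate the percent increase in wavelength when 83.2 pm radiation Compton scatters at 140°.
5.1502%

Calculate the Compton shift:
Δλ = λ_C(1 - cos(140°))
Δλ = 2.4263 × (1 - cos(140°))
Δλ = 2.4263 × 1.7660
Δλ = 4.2850 pm

Percentage change:
(Δλ/λ₀) × 100 = (4.2850/83.2) × 100
= 5.1502%

(Intermediate values are shown rounded; full precision is carried through to the final answer.)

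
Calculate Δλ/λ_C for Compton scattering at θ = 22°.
0.0728 λ_C

The Compton shift formula is:
Δλ = λ_C(1 - cos θ)

Dividing both sides by λ_C:
Δλ/λ_C = 1 - cos θ

For θ = 22°:
Δλ/λ_C = 1 - cos(22°)
Δλ/λ_C = 1 - 0.9272
Δλ/λ_C = 0.0728

This means the shift is 0.0728 × λ_C = 0.1767 pm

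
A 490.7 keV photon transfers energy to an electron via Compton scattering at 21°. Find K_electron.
29.4209 keV

By energy conservation: K_e = E_initial - E_final

First find the scattered photon energy:
Initial wavelength: λ = hc/E = 2.5267 pm
Compton shift: Δλ = λ_C(1 - cos(21°)) = 0.1612 pm
Final wavelength: λ' = 2.5267 + 0.1612 = 2.6878 pm
Final photon energy: E' = hc/λ' = 461.2791 keV

Electron kinetic energy:
K_e = E - E' = 490.7000 - 461.2791 = 29.4209 keV

(Intermediate values are shown rounded; full precision is carried through to the final answer.)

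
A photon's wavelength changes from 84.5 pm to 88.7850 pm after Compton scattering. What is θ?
140.00°

First find the wavelength shift:
Δλ = λ' - λ = 88.7850 - 84.5 = 4.2850 pm

Using Δλ = λ_C(1 - cos θ), with λ_C = h/(m_e·c) ≈ 2.42631024 pm:
cos θ = 1 - Δλ/λ_C
cos θ = 1 - 4.2850/2.42631024
cos θ = -0.766056

θ = arccos(-0.766056)
θ = 140.00°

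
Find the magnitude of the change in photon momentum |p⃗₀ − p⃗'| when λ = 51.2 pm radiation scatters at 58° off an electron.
1.2414e-23 kg·m/s

Photon momentum magnitude is p = h/λ.

Initial momentum:
p₀ = h/λ = 6.6261e-34/5.1200e-11 = 1.2942e-23 kg·m/s

After scattering:
λ' = λ + Δλ = 51.2 + 1.1406 = 52.3406 pm
p' = h/λ' = 6.6261e-34/5.2341e-11 = 1.2660e-23 kg·m/s

Momentum is a vector; the scattered photon's direction makes angle θ = 58° with the incident direction. The magnitude of the vector change Δp⃗ = p⃗₀ − p⃗' is found from the law of cosines:
|Δp⃗|² = p₀² + p'² − 2p₀p'cos θ
|Δp⃗|² = (1.2942e-23)² + (1.2660e-23)² − 2·1.2942e-23·1.2660e-23·cos(58°)
|Δp⃗| = 1.2414e-23 kg·m/s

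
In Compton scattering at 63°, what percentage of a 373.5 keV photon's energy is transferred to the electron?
0.2852 (or 28.52%)

Calculate initial and final photon energies:

Initial: E₀ = 373.5 keV → λ₀ = 3.3195 pm
Compton shift: Δλ = 1.3248 pm
Final wavelength: λ' = 4.6443 pm
Final energy: E' = 266.9592 keV

Fractional energy loss:
(E₀ - E')/E₀ = (373.5000 - 266.9592)/373.5000
= 106.5408/373.5000
= 0.2852
= 28.52%

(Intermediate values are shown rounded; full precision is carried through to the final answer.)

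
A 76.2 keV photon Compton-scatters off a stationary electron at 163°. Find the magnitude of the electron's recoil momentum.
7.1469e-23 kg·m/s

The electron is initially at rest, so by conservation of momentum:
p⃗_e = p⃗₀ − p⃗'  (incident photon momentum minus scattered photon momentum)

Photon momentum magnitudes (p = h/λ = E/c):
λ₀ = hc/E₀ = 16.2709 pm → p₀ = h/λ₀ = 4.0723e-23 kg·m/s
Δλ = λ_C(1 − cos 163°) = 4.7466 pm
λ' = 21.0175 pm → p' = h/λ' = 3.1526e-23 kg·m/s

The scattered photon makes angle θ = 163° with the incident direction, so by the law of cosines:
|p⃗_e|² = p₀² + p'² − 2p₀p'cos θ
|p⃗_e|² = (4.0723e-23)² + (3.1526e-23)² − 2·4.0723e-23·3.1526e-23·cos(163°)
|p⃗_e| = 7.1469e-23 kg·m/s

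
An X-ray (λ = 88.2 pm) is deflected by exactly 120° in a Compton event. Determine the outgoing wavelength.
91.8395 pm

Using the Compton formula: λ' = λ + λ_C(1 − cos θ)

For θ = 120°, cos θ = -1/2 (exact) = -0.5000, so:
1 − cos 120° = 1 − (-1/2) = 1.5000

Δλ = λ_C × 1.5000 = 2.4263 × 1.5000 = 3.6395 pm

λ' = 88.2 + 3.6395 = 91.8395 pm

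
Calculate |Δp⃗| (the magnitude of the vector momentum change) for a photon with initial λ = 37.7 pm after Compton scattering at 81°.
2.2252e-23 kg·m/s

Photon momentum magnitude is p = h/λ.

Initial momentum:
p₀ = h/λ = 6.6261e-34/3.7700e-11 = 1.7576e-23 kg·m/s

After scattering:
λ' = λ + Δλ = 37.7 + 2.0468 = 39.7468 pm
p' = h/λ' = 6.6261e-34/3.9747e-11 = 1.6671e-23 kg·m/s

Momentum is a vector; the scattered photon's direction makes angle θ = 81° with the incident direction. The magnitude of the vector change Δp⃗ = p⃗₀ − p⃗' is found from the law of cosines:
|Δp⃗|² = p₀² + p'² − 2p₀p'cos θ
|Δp⃗|² = (1.7576e-23)² + (1.6671e-23)² − 2·1.7576e-23·1.6671e-23·cos(81°)
|Δp⃗| = 2.2252e-23 kg·m/s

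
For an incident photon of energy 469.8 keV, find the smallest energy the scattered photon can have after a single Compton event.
165.4953 keV (at θ = 180°)

The scattered photon has minimum energy when its wavelength is maximum, i.e., when the Compton shift Δλ = λ_C(1 − cos θ) is maximum. This occurs at θ = 180° (backscattering), giving Δλ_max = 2λ_C = 4.8526 pm.

Initial wavelength: λ₀ = hc/E₀ = 2.6391 pm
Maximum final wavelength: λ'_max = λ₀ + 2λ_C = 2.6391 + 4.8526 = 7.4917 pm
Minimum final energy: E'_min = hc/λ'_max = 165.4953 keV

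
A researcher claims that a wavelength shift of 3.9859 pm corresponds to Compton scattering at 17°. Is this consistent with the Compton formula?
No, inconsistent

Calculate the expected shift for θ = 17°:

Δλ_expected = λ_C(1 - cos(17°))
Δλ_expected = 2.4263 × (1 - cos(17°))
Δλ_expected = 2.4263 × 0.0437
Δλ_expected = 0.1060 pm

Given shift: 3.9859 pm
Expected shift: 0.1060 pm
Difference: 3.8799 pm

The values do not match. The given shift corresponds to θ ≈ 130.0°, not 17°.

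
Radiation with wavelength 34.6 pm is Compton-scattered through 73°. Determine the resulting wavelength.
36.3169 pm

Using the Compton scattering formula:
λ' = λ + Δλ = λ + λ_C(1 - cos θ)

Given:
- Initial wavelength λ = 34.6 pm
- Scattering angle θ = 73°
- Compton wavelength λ_C ≈ 2.4263 pm

Calculate the shift:
Δλ = 2.4263 × (1 - cos(73°))
Δλ = 2.4263 × 0.7076
Δλ = 1.7169 pm

Final wavelength:
λ' = 34.6 + 1.7169 = 36.3169 pm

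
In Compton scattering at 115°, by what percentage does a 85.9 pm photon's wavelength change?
4.0183%

Calculate the Compton shift:
Δλ = λ_C(1 - cos(115°))
Δλ = 2.4263 × (1 - cos(115°))
Δλ = 2.4263 × 1.4226
Δλ = 3.4517 pm

Percentage change:
(Δλ/λ₀) × 100 = (3.4517/85.9) × 100
= 4.0183%

(Intermediate values are shown rounded; full precision is carried through to the final answer.)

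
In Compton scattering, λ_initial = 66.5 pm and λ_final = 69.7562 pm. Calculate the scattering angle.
110.00°

First find the wavelength shift:
Δλ = λ' - λ = 69.7562 - 66.5 = 3.2562 pm

Using Δλ = λ_C(1 - cos θ), with λ_C = h/(m_e·c) ≈ 2.42631024 pm:
cos θ = 1 - Δλ/λ_C
cos θ = 1 - 3.2562/2.42631024
cos θ = -0.342038

θ = arccos(-0.342038)
θ = 110.00°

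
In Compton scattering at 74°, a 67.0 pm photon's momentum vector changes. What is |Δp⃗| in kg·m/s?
1.1753e-23 kg·m/s

Photon momentum magnitude is p = h/λ.

Initial momentum:
p₀ = h/λ = 6.6261e-34/6.7000e-11 = 9.8897e-24 kg·m/s

After scattering:
λ' = λ + Δλ = 67.0 + 1.7575 = 68.7575 pm
p' = h/λ' = 6.6261e-34/6.8758e-11 = 9.6369e-24 kg·m/s

Momentum is a vector; the scattered photon's direction makes angle θ = 74° with the incident direction. The magnitude of the vector change Δp⃗ = p⃗₀ − p⃗' is found from the law of cosines:
|Δp⃗|² = p₀² + p'² − 2p₀p'cos θ
|Δp⃗|² = (9.8897e-24)² + (9.6369e-24)² − 2·9.8897e-24·9.6369e-24·cos(74°)
|Δp⃗| = 1.1753e-23 kg·m/s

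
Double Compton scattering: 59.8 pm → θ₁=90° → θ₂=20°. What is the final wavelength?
62.3726 pm

Apply Compton shift twice:

First scattering at θ₁ = 90°:
Δλ₁ = λ_C(1 - cos(90°))
Δλ₁ = 2.4263 × 1.0000
Δλ₁ = 2.4263 pm

After first scattering:
λ₁ = 59.8 + 2.4263 = 62.2263 pm

Second scattering at θ₂ = 20°:
Δλ₂ = λ_C(1 - cos(20°))
Δλ₂ = 2.4263 × 0.0603
Δλ₂ = 0.1463 pm

Final wavelength:
λ₂ = 62.2263 + 0.1463 = 62.3726 pm

Total shift: Δλ_total = 2.4263 + 0.1463 = 2.5726 pm

(Intermediate values are shown rounded; full precision is carried through to the final answer.)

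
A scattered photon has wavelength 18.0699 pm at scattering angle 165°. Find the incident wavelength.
13.3000 pm

From λ' = λ + Δλ, we have λ = λ' - Δλ

First calculate the Compton shift:
Δλ = λ_C(1 - cos θ)
Δλ = 2.4263 × (1 - cos(165°))
Δλ = 2.4263 × 1.9659
Δλ = 4.7699 pm

Initial wavelength:
λ = λ' - Δλ
λ = 18.0699 - 4.7699
λ = 13.3000 pm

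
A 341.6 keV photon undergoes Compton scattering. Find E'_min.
146.1710 keV (at θ = 180°)

The scattered photon has minimum energy when its wavelength is maximum, i.e., when the Compton shift Δλ = λ_C(1 − cos θ) is maximum. This occurs at θ = 180° (backscattering), giving Δλ_max = 2λ_C = 4.8526 pm.

Initial wavelength: λ₀ = hc/E₀ = 3.6295 pm
Maximum final wavelength: λ'_max = λ₀ + 2λ_C = 3.6295 + 4.8526 = 8.4821 pm
Minimum final energy: E'_min = hc/λ'_max = 146.1710 keV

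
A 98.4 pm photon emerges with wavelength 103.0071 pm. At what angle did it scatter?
154.00°

First find the wavelength shift:
Δλ = λ' - λ = 103.0071 - 98.4 = 4.6071 pm

Using Δλ = λ_C(1 - cos θ), with λ_C = h/(m_e·c) ≈ 2.42631024 pm:
cos θ = 1 - Δλ/λ_C
cos θ = 1 - 4.6071/2.42631024
cos θ = -0.898809

θ = arccos(-0.898809)
θ = 154.00°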